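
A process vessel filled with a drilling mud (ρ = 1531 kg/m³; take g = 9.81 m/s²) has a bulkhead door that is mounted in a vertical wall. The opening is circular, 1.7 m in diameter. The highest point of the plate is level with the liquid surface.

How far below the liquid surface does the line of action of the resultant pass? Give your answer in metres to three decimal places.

h_p = 1.063 m

γ = ρg = 1531 × 9.81 / 1000 = 15.01911 kN/m³.
The centroid is at the centre, 0.85 m below the top of the plate, so the centroid depth is h_c = 0.85 m.
A = π(0.85)² = 2.2698 m².
Resultant F = γ·h_c·A = 15.01911 × 0.85 × 2.2698 = 28.9768 kN.
I_c = πr⁴/4 = π × 0.85⁴/4 = 0.409983 m⁴.
Centre of pressure: y_p = y_c + I_c/(y_c·A) = 0.85 + 0.409983/(0.85 × 2.2698) = 0.85 + 0.2125 = 1.0625 m along the plane.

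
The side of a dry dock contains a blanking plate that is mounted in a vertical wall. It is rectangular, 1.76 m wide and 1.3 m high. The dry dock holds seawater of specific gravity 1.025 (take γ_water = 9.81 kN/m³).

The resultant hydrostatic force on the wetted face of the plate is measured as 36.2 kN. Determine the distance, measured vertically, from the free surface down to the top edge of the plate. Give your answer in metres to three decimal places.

γ = 1.025 × 9.81 = 10.05525 kN/m³.
A = 1.76 × 1.3 = 2.288 m².
From F = γ·h_c·A, the centroid depth is h_c = 36.2/(10.05525 × 2.288) = 1.57347 m.
The centroid lies 1.3/2 = 0.65 m below the top edge, so the top edge sits at h_top = 1.57347 − 0.65 = 0.92347 m below the surface.

d_top ≈ 0.923 m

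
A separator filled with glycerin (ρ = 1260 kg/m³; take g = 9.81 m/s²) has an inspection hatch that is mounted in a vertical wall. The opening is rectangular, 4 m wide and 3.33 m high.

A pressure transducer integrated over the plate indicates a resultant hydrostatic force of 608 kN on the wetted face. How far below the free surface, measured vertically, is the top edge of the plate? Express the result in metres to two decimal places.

γ = ρg = 1260 × 9.81 / 1000 = 12.3606 kN/m³.
A = 4 × 3.33 = 13.32 m².
From F = γ·h_c·A, the centroid depth is h_c = 608/(12.3606 × 13.32) = 3.69283 m.
The centroid lies 3.33/2 = 1.665 m below the top edge, so the top edge sits at h_top = 3.69283 − 1.665 = 2.02783 m below the surface.

d_top ≈ 2.03 m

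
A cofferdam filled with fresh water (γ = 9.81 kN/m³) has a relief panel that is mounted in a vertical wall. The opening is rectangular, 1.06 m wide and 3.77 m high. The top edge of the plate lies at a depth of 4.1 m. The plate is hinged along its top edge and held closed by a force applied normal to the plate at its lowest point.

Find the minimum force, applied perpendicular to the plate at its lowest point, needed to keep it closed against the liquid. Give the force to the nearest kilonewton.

γ = 9.81 kN/m³.
The centroid lies 3.77/2 = 1.885 m below the top edge, so the centroid depth is h_c = 4.1 + 1.885 = 5.985 m.
A = 1.06 × 3.77 = 3.9962 m².
Resultant F = γ·h_c·A = 9.81 × 5.985 × 3.9962 = 234.628 kN.
I_c = b·h³/12 = 1.06 × 3.77³/12 = 4.73313 m⁴.
Centre of pressure: y_p = y_c + I_c/(y_c·A) = 5.985 + 4.73313/(5.985 × 3.9962) = 5.985 + 0.197896 = 6.1829 m along the plane.
The resultant acts 1.885 + 0.197896 = 2.0829 m (along the plate) below the hinge at the top edge, so the moment about the hinge is M = F × 2.0829 = 234.628 × 2.0829 = 488.707 kN·m.
A normal force at the bottom, 3.77 m from the hinge, must supply this moment: P = 488.707/3.77 = 129.631 kN.

P ≈ 130 kN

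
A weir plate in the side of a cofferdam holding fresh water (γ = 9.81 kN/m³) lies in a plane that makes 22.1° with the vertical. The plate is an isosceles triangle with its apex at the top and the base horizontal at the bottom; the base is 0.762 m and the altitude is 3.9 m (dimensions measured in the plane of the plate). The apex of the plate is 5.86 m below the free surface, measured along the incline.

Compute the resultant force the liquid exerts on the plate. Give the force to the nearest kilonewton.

F ≈ 114 kN

γ = 9.81 kN/m³.
The plate makes 22.1° with the vertical, i.e. θ = 90° − 22.1° = 67.9° to the horizontal. Measuring y along the incline from the free-surface line, vertical depth h = y·sinθ with sinθ = 0.926529.
With the apex up, the centroid sits 2h/3 = 2 × 3.9/3 = 2.6 m below the apex, so y_c = 5.86 + 2.6 = 8.46 m and h_c = 8.46 × 0.926529 = 7.83844 m.
A = ½ × 0.762 × 3.9 = 1.4859 m².
Resultant F = γ·h_c·A = 9.81 × 7.83844 × 1.4859 = 114.258 kN.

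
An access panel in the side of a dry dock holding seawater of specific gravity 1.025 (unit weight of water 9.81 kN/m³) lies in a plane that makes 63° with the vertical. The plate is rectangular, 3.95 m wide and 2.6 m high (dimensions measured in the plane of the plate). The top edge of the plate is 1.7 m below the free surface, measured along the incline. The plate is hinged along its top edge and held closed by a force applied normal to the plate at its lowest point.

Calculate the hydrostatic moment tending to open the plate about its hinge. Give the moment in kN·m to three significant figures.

M ≈ 209 kN·m

γ = 1.025 × 9.81 = 10.05525 kN/m³.
The plate makes 63° with the vertical, i.e. θ = 90° − 63° = 27° to the horizontal. Measuring y along the incline from the free-surface line, vertical depth h = y·sinθ with sinθ = 0.453990.
The centroid lies 2.6/2 = 1.3 m below the top edge, so y_c = 1.7 + 1.3 = 3 m and h_c = 3 × 0.453990 = 1.36197 m.
A = 3.95 × 2.6 = 10.27 m².
Resultant F = γ·h_c·A = 10.05525 × 1.36197 × 10.27 = 140.647 kN.
I_c = b·h³/12 = 3.95 × 2.6³/12 = 5.78543 m⁴.
Centre of pressure: y_p = y_c + I_c/(y_c·A) = 3 + 5.78543/(3 × 10.27) = 3 + 0.187778 = 3.18778 m along the plane.
The resultant acts 1.3 + 0.187778 = 1.48778 m (along the plate) below the hinge at the top edge, so the moment about the hinge is M = F × 1.48778 = 140.647 × 1.48778 = 209.252 kN·m.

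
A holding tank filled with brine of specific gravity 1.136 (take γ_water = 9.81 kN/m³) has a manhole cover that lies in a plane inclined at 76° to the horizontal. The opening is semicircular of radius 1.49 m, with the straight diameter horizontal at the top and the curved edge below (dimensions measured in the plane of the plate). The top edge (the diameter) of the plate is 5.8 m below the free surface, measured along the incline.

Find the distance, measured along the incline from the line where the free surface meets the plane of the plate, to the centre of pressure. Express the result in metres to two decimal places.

y_p = 6.46 m

γ = 1.136 × 9.81 = 11.14416 kN/m³.
Let θ = 76° be the plate's angle to the horizontal; measure y along the incline from where the plane meets the free surface. Vertical depth h = y·sinθ with sinθ = 0.970296.
The centroid of a semicircle lies 4r/(3π) = 0.632376 m from the diameter, here below the top edge, so y_c = 5.8 + 0.632376 = 6.43238 m and h_c = 6.43238 × 0.970296 = 6.24131 m.
A = πr²/2 = π × 1.49²/2 = 3.48732 m².
Resultant F = γ·h_c·A = 11.14416 × 6.24131 × 3.48732 = 242.558 kN.
I_c = (π/8 − 8/(9π))·r⁴ = 0.109757 × 1.49⁴ = 0.540975 m⁴.
Centre of pressure: y_p = y_c + I_c/(y_c·A) = 6.43238 + 0.540975/(6.43238 × 3.48732) = 6.43238 + 0.0241165 = 6.4565 m along the plane.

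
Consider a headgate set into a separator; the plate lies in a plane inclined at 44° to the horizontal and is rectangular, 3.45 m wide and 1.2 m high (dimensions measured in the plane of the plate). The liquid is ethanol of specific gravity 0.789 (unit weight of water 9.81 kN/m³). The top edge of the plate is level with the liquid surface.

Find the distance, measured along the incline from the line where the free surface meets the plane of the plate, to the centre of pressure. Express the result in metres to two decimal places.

y_p = 0.80 m

γ = 0.789 × 9.81 = 7.74009 kN/m³.
Let θ = 44° be the plate's angle to the horizontal; measure y along the incline from where the plane meets the free surface. Vertical depth h = y·sinθ with sinθ = 0.694658.
The centroid lies 1.2/2 = 0.6 m below the top edge, so y_c = 0.6 m and h_c = 0.6 × 0.694658 = 0.416795 m.
A = 3.45 × 1.2 = 4.14 m².
Resultant F = γ·h_c·A = 7.74009 × 0.416795 × 4.14 = 13.3558 kN.
I_c = b·h³/12 = 3.45 × 1.2³/12 = 0.4968 m⁴.
Centre of pressure: y_p = y_c + I_c/(y_c·A) = 0.6 + 0.4968/(0.6 × 4.14) = 0.6 + 0.2 = 0.8 m along the plane.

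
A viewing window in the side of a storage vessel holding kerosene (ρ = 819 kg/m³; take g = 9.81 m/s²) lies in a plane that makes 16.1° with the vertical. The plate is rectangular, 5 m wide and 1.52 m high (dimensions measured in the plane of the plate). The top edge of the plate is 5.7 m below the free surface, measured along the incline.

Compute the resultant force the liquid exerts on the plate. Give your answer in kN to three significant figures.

F ≈ 379 kN

γ = ρg = 819 × 9.81 / 1000 = 8.03439 kN/m³.
The plate makes 16.1° with the vertical, i.e. θ = 90° − 16.1° = 73.9° to the horizontal. Measuring y along the incline from the free-surface line, vertical depth h = y·sinθ with sinθ = 0.960779.
The centroid lies 1.52/2 = 0.76 m below the top edge, so y_c = 5.7 + 0.76 = 6.46 m and h_c = 6.46 × 0.960779 = 6.20663 m.
A = 5 × 1.52 = 7.6 m².
Resultant F = γ·h_c·A = 8.03439 × 6.20663 × 7.6 = 378.985 kN.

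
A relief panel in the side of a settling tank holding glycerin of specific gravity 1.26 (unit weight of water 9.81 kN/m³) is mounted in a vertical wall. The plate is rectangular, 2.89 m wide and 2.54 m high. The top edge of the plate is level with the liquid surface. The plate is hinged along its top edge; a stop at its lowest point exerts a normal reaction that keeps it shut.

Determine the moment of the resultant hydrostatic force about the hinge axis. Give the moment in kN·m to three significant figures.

M ≈ 195 kN·m

γ = 1.26 × 9.81 = 12.3606 kN/m³.
The centroid lies 2.54/2 = 1.27 m below the top edge, so the centroid depth is h_c = 1.27 m.
A = 2.89 × 2.54 = 7.3406 m².
Resultant F = γ·h_c·A = 12.3606 × 1.27 × 7.3406 = 115.232 kN.
I_c = b·h³/12 = 2.89 × 2.54³/12 = 3.94655 m⁴.
Centre of pressure: y_p = y_c + I_c/(y_c·A) = 1.27 + 3.94655/(1.27 × 7.3406) = 1.27 + 0.423333 = 1.69333 m along the plane.
The resultant acts 1.27 + 0.423333 = 1.69333 m (along the plate) below the hinge at the top edge, so the moment about the hinge is M = F × 1.69333 = 115.232 × 1.69333 = 195.126 kN·m.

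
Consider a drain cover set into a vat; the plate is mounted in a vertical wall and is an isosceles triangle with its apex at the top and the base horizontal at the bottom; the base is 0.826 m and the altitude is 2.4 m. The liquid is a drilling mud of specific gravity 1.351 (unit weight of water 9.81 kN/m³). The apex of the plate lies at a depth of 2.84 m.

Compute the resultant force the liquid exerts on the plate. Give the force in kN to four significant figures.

γ = 1.351 × 9.81 = 13.25331 kN/m³.
With the apex up, the centroid sits 2h/3 = 2 × 2.4/3 = 1.6 m below the apex, so the centroid depth is h_c = 2.84 + 1.6 = 4.44 m.
A = ½ × 0.826 × 2.4 = 0.9912 m².
Resultant F = γ·h_c·A = 13.25331 × 4.44 × 0.9912 = 58.3269 kN.

F ≈ 58.33 kN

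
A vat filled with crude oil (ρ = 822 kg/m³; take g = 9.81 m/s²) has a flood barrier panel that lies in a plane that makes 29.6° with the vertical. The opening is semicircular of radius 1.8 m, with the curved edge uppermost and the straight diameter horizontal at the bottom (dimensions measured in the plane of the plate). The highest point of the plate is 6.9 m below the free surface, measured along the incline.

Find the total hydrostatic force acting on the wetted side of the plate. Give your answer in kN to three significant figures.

F ≈ 283 kN

γ = ρg = 822 × 9.81 / 1000 = 8.06382 kN/m³.
The plate makes 29.6° with the vertical, i.e. θ = 90° − 29.6° = 60.4° to the horizontal. Measuring y along the incline from the free-surface line, vertical depth h = y·sinθ with sinθ = 0.869495.
The centroid lies 4r/(3π) = 0.763944 m above the diameter, so r − 4r/(3π) = 1.8 − 0.763944 = 1.03606 m below the topmost point, so y_c = 6.9 + 1.03606 = 7.93606 m and h_c = 7.93606 × 0.869495 = 6.90036 m.
A = πr²/2 = π × 1.8²/2 = 5.08938 m².
Resultant F = γ·h_c·A = 8.06382 × 6.90036 × 5.08938 = 283.19 kN.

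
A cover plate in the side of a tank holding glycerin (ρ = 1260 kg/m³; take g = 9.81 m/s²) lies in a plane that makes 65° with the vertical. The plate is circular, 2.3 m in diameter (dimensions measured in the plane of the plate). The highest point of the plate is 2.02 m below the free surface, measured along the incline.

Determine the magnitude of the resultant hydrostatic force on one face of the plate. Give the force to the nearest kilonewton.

F ≈ 69 kN

γ = ρg = 1260 × 9.81 / 1000 = 12.3606 kN/m³.
The plate makes 65° with the vertical, i.e. θ = 90° − 65° = 25° to the horizontal. Measuring y along the incline from the free-surface line, vertical depth h = y·sinθ with sinθ = 0.422618.
The centroid is at the centre, 1.15 m below the top of the plate, so y_c = 2.02 + 1.15 = 3.17 m and h_c = 3.17 × 0.422618 = 1.3397 m.
A = π(1.15)² = 4.15476 m².
Resultant F = γ·h_c·A = 12.3606 × 1.3397 × 4.15476 = 68.8007 kN.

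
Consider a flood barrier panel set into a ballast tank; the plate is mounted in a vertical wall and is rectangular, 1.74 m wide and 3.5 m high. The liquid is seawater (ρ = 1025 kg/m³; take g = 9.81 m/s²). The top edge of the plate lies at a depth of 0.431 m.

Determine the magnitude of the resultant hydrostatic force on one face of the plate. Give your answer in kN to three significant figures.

F ≈ 134 kN

γ = ρg = 1025 × 9.81 / 1000 = 10.05525 kN/m³.
The centroid lies 3.5/2 = 1.75 m below the top edge, so the centroid depth is h_c = 0.431 + 1.75 = 2.181 m.
A = 1.74 × 3.5 = 6.09 m².
Resultant F = γ·h_c·A = 10.05525 × 2.181 × 6.09 = 133.557 kN.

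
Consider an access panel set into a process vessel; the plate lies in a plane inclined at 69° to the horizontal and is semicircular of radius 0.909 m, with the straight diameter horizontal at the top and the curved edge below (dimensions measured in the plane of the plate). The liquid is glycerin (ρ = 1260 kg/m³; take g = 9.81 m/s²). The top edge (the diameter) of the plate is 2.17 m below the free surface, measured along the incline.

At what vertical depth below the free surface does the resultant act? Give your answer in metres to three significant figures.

h_p = 2.41 m

γ = ρg = 1260 × 9.81 / 1000 = 12.3606 kN/m³.
Let θ = 69° be the plate's angle to the horizontal; measure y along the incline from where the plane meets the free surface. Vertical depth h = y·sinθ with sinθ = 0.933580.
The centroid of a semicircle lies 4r/(3π) = 0.385792 m from the diameter, here below the top edge, so y_c = 2.17 + 0.385792 = 2.55579 m and h_c = 2.55579 × 0.933580 = 2.38603 m.
A = πr²/2 = π × 0.909²/2 = 1.29792 m².
Resultant F = γ·h_c·A = 12.3606 × 2.38603 × 1.29792 = 38.2792 kN.
I_c = (π/8 − 8/(9π))·r⁴ = 0.109757 × 0.909⁴ = 0.0749355 m⁴.
Centre of pressure: y_p = y_c + I_c/(y_c·A) = 2.55579 + 0.0749355/(2.55579 × 1.29792) = 2.55579 + 0.0225899 = 2.57838 m along the plane.
Vertically, h_p = y_p·sinθ = 2.57838 × 0.933580 = 2.40712 m.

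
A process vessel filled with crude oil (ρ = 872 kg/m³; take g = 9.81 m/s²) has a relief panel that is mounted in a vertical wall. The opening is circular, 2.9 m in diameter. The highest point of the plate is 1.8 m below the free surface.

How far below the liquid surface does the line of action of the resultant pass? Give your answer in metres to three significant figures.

γ = ρg = 872 × 9.81 / 1000 = 8.55432 kN/m³.
The centroid is at the centre, 1.45 m below the top of the plate, so the centroid depth is h_c = 1.8 + 1.45 = 3.25 m.
A = π(1.45)² = 6.6052 m².
Resultant F = γ·h_c·A = 8.55432 × 3.25 × 6.6052 = 183.635 kN.
I_c = πr⁴/4 = π × 1.45⁴/4 = 3.47186 m⁴.
Centre of pressure: y_p = y_c + I_c/(y_c·A) = 3.25 + 3.47186/(3.25 × 6.6052) = 3.25 + 0.161731 = 3.41173 m along the plane.

h_p = 3.41 m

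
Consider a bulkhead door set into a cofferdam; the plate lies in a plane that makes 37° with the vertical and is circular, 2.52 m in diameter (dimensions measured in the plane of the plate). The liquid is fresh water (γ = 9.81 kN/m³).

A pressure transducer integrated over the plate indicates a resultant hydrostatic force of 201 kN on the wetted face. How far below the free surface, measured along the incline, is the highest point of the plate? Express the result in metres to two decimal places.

y_top ≈ 3.88 m

γ = 9.81 kN/m³.
A = π(1.26)² = 4.98759 m².
From F = γ·h_c·A, the centroid depth is h_c = 201/(9.81 × 4.98759) = 4.10806 m.
The plate makes 37° with the vertical, i.e. θ = 90° − 37° = 53° to the horizontal. Measuring y along the incline from the free-surface line, vertical depth h = y·sinθ with sinθ = 0.798636.
Along the incline, y_c = h_c/sinθ = 4.10806/0.798636 = 5.14385 m.
The centroid is at the centre, 1.26 m below the top of the plate, so the highest point sits at y_top = 5.14385 − 1.26 = 3.88385 m along the incline.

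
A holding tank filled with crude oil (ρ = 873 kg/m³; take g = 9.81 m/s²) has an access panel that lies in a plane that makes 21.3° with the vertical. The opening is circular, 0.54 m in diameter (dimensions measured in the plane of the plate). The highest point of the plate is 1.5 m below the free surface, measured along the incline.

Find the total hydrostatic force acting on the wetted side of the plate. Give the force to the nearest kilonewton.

γ = ρg = 873 × 9.81 / 1000 = 8.56413 kN/m³.
The plate makes 21.3° with the vertical, i.e. θ = 90° − 21.3° = 68.7° to the horizontal. Measuring y along the incline from the free-surface line, vertical depth h = y·sinθ with sinθ = 0.931691.
The centroid is at the centre, 0.27 m below the top of the plate, so y_c = 1.5 + 0.27 = 1.77 m and h_c = 1.77 × 0.931691 = 1.64909 m.
A = π(0.27)² = 0.229022 m².
Resultant F = γ·h_c·A = 8.56413 × 1.64909 × 0.229022 = 3.23448 kN.

F ≈ 3 kN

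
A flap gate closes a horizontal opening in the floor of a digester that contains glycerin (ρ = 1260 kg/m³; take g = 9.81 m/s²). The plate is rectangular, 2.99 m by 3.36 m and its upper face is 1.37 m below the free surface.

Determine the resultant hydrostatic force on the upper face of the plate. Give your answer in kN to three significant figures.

γ = ρg = 1260 × 9.81 / 1000 = 12.3606 kN/m³.
The plate is horizontal, so pressure is uniform at p = γ·h = 12.3606 × 1.37 = 16.934 kN/m².
A = 2.99 × 3.36 = 10.0464 m².
F = p·A = 16.934 × 10.0464 = 170.126 kN.

F ≈ 170 kN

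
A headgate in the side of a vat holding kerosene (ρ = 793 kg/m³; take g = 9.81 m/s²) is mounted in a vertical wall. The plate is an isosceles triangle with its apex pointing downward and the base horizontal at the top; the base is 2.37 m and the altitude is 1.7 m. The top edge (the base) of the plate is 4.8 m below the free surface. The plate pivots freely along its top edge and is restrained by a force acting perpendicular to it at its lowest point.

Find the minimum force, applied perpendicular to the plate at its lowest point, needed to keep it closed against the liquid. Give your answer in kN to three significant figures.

γ = ρg = 793 × 9.81 / 1000 = 7.77933 kN/m³.
With the apex down, the centroid sits h/3 = 1.7/3 = 0.566667 m below the base (the top edge), so the centroid depth is h_c = 4.8 + 0.566667 = 5.36667 m.
A = ½ × 2.37 × 1.7 = 2.0145 m².
Resultant F = γ·h_c·A = 7.77933 × 5.36667 × 2.0145 = 84.1036 kN.
I_c = b·h³/36 = 2.37 × 1.7³/36 = 0.323439 m⁴.
Centre of pressure: y_p = y_c + I_c/(y_c·A) = 5.36667 + 0.323439/(5.36667 × 2.0145) = 5.36667 + 0.0299172 = 5.39659 m along the plane.
The resultant acts 0.566667 + 0.0299172 = 0.596584 m (along the plate) below the hinge at the top edge, so the moment about the hinge is M = F × 0.596584 = 84.1036 × 0.596584 = 50.1749 kN·m.
A normal force at the bottom, 1.7 m from the hinge, must supply this moment: P = 50.1749/1.7 = 29.5146 kN.

P ≈ 29.5 kN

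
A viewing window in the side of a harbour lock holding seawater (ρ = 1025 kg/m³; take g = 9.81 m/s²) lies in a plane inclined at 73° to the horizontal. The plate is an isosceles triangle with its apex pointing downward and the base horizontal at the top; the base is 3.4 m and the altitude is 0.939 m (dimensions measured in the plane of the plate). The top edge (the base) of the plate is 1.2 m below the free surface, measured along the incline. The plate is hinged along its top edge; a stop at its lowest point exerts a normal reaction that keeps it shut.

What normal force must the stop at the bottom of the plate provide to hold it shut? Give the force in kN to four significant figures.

P ≈ 8.542 kN

γ = ρg = 1025 × 9.81 / 1000 = 10.05525 kN/m³.
Let θ = 73° be the plate's angle to the horizontal; measure y along the incline from where the plane meets the free surface. Vertical depth h = y·sinθ with sinθ = 0.956305.
With the apex down, the centroid sits h/3 = 0.939/3 = 0.313 m below the base (the top edge), so y_c = 1.2 + 0.313 = 1.513 m and h_c = 1.513 × 0.956305 = 1.44689 m.
A = ½ × 3.4 × 0.939 = 1.5963 m².
Resultant F = γ·h_c·A = 10.05525 × 1.44689 × 1.5963 = 23.2243 kN.
I_c = b·h³/36 = 3.4 × 0.939³/36 = 0.078194 m⁴.
Centre of pressure: y_p = y_c + I_c/(y_c·A) = 1.513 + 0.078194/(1.513 × 1.5963) = 1.513 + 0.0323758 = 1.54538 m along the plane.
The resultant acts 0.313 + 0.0323758 = 0.345376 m (along the plate) below the hinge at the top edge, so the moment about the hinge is M = F × 0.345376 = 23.2243 × 0.345376 = 8.02112 kN·m.
A normal force at the bottom, 0.939 m from the hinge, must supply this moment: P = 8.02112/0.939 = 8.54219 kN.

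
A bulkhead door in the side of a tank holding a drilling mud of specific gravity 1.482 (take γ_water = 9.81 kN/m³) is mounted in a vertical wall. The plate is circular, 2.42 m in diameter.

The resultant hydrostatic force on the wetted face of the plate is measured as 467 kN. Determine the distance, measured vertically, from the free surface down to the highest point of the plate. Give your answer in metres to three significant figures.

γ = 1.482 × 9.81 = 14.53842 kN/m³.
A = π(1.21)² = 4.59961 m².
From F = γ·h_c·A, the centroid depth is h_c = 467/(14.53842 × 4.59961) = 6.98359 m.
The centroid is at the centre, 1.21 m below the top of the plate, so the highest point sits at h_top = 6.98359 − 1.21 = 5.77359 m below the surface.

d_top ≈ 5.77 m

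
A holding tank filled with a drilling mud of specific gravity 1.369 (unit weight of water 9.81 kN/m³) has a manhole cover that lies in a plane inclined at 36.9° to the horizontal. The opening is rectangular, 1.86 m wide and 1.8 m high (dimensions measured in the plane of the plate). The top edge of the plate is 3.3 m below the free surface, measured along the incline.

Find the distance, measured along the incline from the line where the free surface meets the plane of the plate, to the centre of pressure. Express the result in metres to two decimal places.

y_p = 4.26 m

γ = 1.369 × 9.81 = 13.42989 kN/m³.
Let θ = 36.9° be the plate's angle to the horizontal; measure y along the incline from where the plane meets the free surface. Vertical depth h = y·sinθ with sinθ = 0.600420.
The centroid lies 1.8/2 = 0.9 m below the top edge, so y_c = 3.3 + 0.9 = 4.2 m and h_c = 4.2 × 0.600420 = 2.52176 m.
A = 1.86 × 1.8 = 3.348 m².
Resultant F = γ·h_c·A = 13.42989 × 2.52176 × 3.348 = 113.387 kN.
I_c = b·h³/12 = 1.86 × 1.8³/12 = 0.90396 m⁴.
Centre of pressure: y_p = y_c + I_c/(y_c·A) = 4.2 + 0.90396/(4.2 × 3.348) = 4.2 + 0.0642857 = 4.26429 m along the plane.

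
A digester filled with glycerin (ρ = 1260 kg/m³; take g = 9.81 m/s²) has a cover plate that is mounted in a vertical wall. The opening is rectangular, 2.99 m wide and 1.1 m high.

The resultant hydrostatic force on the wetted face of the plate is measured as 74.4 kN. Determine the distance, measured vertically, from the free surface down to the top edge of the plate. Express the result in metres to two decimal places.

γ = ρg = 1260 × 9.81 / 1000 = 12.3606 kN/m³.
A = 2.99 × 1.1 = 3.289 m².
From F = γ·h_c·A, the centroid depth is h_c = 74.4/(12.3606 × 3.289) = 1.83008 m.
The centroid lies 1.1/2 = 0.55 m below the top edge, so the top edge sits at h_top = 1.83008 − 0.55 = 1.28008 m below the surface.

d_top ≈ 1.28 m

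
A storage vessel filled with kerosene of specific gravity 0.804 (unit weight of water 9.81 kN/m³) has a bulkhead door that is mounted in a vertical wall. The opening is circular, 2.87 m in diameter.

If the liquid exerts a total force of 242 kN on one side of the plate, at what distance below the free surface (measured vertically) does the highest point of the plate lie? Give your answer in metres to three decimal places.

γ = 0.804 × 9.81 = 7.88724 kN/m³.
A = π(1.435)² = 6.46925 m².
From F = γ·h_c·A, the centroid depth is h_c = 242/(7.88724 × 6.46925) = 4.74282 m.
The centroid is at the centre, 1.435 m below the top of the plate, so the highest point sits at h_top = 4.74282 − 1.435 = 3.30782 m below the surface.

d_top ≈ 3.308 m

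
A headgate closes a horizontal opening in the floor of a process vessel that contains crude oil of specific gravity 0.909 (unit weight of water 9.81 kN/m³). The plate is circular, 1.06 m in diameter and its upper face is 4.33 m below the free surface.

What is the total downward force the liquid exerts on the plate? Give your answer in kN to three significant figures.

F ≈ 34.1 kN

γ = 0.909 × 9.81 = 8.91729 kN/m³.
The plate is horizontal, so pressure is uniform at p = γ·h = 8.91729 × 4.33 = 38.6119 kN/m².
A = π(0.53)² = 0.882473 m².
F = p·A = 38.6119 × 0.882473 = 34.074 kN.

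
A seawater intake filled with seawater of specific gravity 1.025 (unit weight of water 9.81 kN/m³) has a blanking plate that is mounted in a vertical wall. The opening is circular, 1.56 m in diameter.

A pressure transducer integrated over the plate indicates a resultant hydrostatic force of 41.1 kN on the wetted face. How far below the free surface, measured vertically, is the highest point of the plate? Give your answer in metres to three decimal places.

γ = 1.025 × 9.81 = 10.05525 kN/m³.
A = π(0.78)² = 1.91134 m².
From F = γ·h_c·A, the centroid depth is h_c = 41.1/(10.05525 × 1.91134) = 2.13851 m.
The centroid is at the centre, 0.78 m below the top of the plate, so the highest point sits at h_top = 2.13851 − 0.78 = 1.35851 m below the surface.

d_top ≈ 1.359 m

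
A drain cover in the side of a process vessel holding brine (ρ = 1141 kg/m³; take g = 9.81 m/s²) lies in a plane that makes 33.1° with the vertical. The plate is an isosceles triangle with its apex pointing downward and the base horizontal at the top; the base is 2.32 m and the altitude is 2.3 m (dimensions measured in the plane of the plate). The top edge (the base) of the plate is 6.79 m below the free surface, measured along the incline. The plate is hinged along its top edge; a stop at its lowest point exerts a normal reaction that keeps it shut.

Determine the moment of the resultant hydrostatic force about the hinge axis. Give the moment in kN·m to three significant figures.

M ≈ 152 kN·m

γ = ρg = 1141 × 9.81 / 1000 = 11.19321 kN/m³.
The plate makes 33.1° with the vertical, i.e. θ = 90° − 33.1° = 56.9° to the horizontal. Measuring y along the incline from the free-surface line, vertical depth h = y·sinθ with sinθ = 0.837719.
With the apex down, the centroid sits h/3 = 2.3/3 = 0.766667 m below the base (the top edge), so y_c = 6.79 + 0.766667 = 7.55667 m and h_c = 7.55667 × 0.837719 = 6.33037 m.
A = ½ × 2.32 × 2.3 = 2.668 m².
Resultant F = γ·h_c·A = 11.19321 × 6.33037 × 2.668 = 189.047 kN.
I_c = b·h³/36 = 2.32 × 2.3³/36 = 0.784096 m⁴.
Centre of pressure: y_p = y_c + I_c/(y_c·A) = 7.55667 + 0.784096/(7.55667 × 2.668) = 7.55667 + 0.0388913 = 7.59556 m along the plane.
The resultant acts 0.766667 + 0.0388913 = 0.805558 m (along the plate) below the hinge at the top edge, so the moment about the hinge is M = F × 0.805558 = 189.047 × 0.805558 = 152.288 kN·m.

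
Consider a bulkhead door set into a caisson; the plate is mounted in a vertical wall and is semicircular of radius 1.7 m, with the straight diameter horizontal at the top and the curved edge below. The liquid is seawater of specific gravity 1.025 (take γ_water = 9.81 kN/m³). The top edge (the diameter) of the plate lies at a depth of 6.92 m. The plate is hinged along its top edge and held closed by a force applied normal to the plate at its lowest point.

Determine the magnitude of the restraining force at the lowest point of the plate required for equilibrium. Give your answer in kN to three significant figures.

P ≈ 153 kN

γ = 1.025 × 9.81 = 10.05525 kN/m³.
The centroid of a semicircle lies 4r/(3π) = 0.721502 m from the diameter, here below the top edge, so the centroid depth is h_c = 6.92 + 0.721502 = 7.6415 m.
A = πr²/2 = π × 1.7²/2 = 4.5396 m².
Resultant F = γ·h_c·A = 10.05525 × 7.6415 × 4.5396 = 348.81 kN.
I_c = (π/8 − 8/(9π))·r⁴ = 0.109757 × 1.7⁴ = 0.916701 m⁴.
Centre of pressure: y_p = y_c + I_c/(y_c·A) = 7.6415 + 0.916701/(7.6415 × 4.5396) = 7.6415 + 0.026426 = 7.66793 m along the plane.
The resultant acts 0.721502 + 0.026426 = 0.747928 m (along the plate) below the hinge at the top edge, so the moment about the hinge is M = F × 0.747928 = 348.81 × 0.747928 = 260.885 kN·m.
A normal force at the bottom, 1.7 m from the hinge, must supply this moment: P = 260.885/1.7 = 153.462 kN.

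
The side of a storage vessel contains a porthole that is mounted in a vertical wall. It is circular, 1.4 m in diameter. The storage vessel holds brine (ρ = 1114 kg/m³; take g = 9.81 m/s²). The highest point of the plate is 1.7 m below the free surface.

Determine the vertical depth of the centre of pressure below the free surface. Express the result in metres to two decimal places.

h_p = 2.45 m

γ = ρg = 1114 × 9.81 / 1000 = 10.92834 kN/m³.
The centroid is at the centre, 0.7 m below the top of the plate, so the centroid depth is h_c = 1.7 + 0.7 = 2.4 m.
A = π(0.7)² = 1.53938 m².
Resultant F = γ·h_c·A = 10.92834 × 2.4 × 1.53938 = 40.3749 kN.
I_c = πr⁴/4 = π × 0.7⁴/4 = 0.188574 m⁴.
Centre of pressure: y_p = y_c + I_c/(y_c·A) = 2.4 + 0.188574/(2.4 × 1.53938) = 2.4 + 0.0510417 = 2.45104 m along the plane.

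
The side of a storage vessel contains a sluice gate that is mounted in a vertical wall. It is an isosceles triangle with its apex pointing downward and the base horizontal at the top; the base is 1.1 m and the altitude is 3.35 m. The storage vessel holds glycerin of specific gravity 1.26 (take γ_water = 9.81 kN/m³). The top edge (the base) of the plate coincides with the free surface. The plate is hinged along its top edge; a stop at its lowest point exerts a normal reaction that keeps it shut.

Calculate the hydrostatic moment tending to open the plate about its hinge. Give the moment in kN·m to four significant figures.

γ = 1.26 × 9.81 = 12.3606 kN/m³.
With the apex down, the centroid sits h/3 = 3.35/3 = 1.11667 m below the base (the top edge), so the centroid depth is h_c = 1.11667 m.
A = ½ × 1.1 × 3.35 = 1.8425 m².
Resultant F = γ·h_c·A = 12.3606 × 1.11667 × 1.8425 = 25.4315 kN.
I_c = b·h³/36 = 1.1 × 3.35³/36 = 1.14875 m⁴.
Centre of pressure: y_p = y_c + I_c/(y_c·A) = 1.11667 + 1.14875/(1.11667 × 1.8425) = 1.11667 + 0.558333 = 1.675 m along the plane.
The resultant acts 1.11667 + 0.558333 = 1.675 m (along the plate) below the hinge at the top edge, so the moment about the hinge is M = F × 1.675 = 25.4315 × 1.675 = 42.5978 kN·m.

M ≈ 42.60 kN·m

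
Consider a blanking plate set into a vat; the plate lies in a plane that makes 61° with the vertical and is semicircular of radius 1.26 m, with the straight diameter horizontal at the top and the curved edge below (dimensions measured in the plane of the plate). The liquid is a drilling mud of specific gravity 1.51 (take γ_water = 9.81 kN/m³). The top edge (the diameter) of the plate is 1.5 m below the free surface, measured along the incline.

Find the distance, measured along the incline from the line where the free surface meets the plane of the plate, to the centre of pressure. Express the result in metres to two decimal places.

γ = 1.51 × 9.81 = 14.8131 kN/m³.
The plate makes 61° with the vertical, i.e. θ = 90° − 61° = 29° to the horizontal. Measuring y along the incline from the free-surface line, vertical depth h = y·sinθ with sinθ = 0.484810.
The centroid of a semicircle lies 4r/(3π) = 0.534761 m from the diameter, here below the top edge, so y_c = 1.5 + 0.534761 = 2.03476 m and h_c = 2.03476 × 0.484810 = 0.986472 m.
A = πr²/2 = π × 1.26²/2 = 2.4938 m².
Resultant F = γ·h_c·A = 14.8131 × 0.986472 × 2.4938 = 36.4412 kN.
I_c = (π/8 − 8/(9π))·r⁴ = 0.109757 × 1.26⁴ = 0.27664 m⁴.
Centre of pressure: y_p = y_c + I_c/(y_c·A) = 2.03476 + 0.27664/(2.03476 × 2.4938) = 2.03476 + 0.054518 = 2.08928 m along the plane.

y_p = 2.09 m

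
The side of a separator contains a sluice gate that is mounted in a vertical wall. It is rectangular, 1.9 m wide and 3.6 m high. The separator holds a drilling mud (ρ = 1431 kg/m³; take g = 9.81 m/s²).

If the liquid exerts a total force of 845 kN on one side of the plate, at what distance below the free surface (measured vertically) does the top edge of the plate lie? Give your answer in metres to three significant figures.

d_top ≈ 7.00 m

γ = ρg = 1431 × 9.81 / 1000 = 14.03811 kN/m³.
A = 1.9 × 3.6 = 6.84 m².
From F = γ·h_c·A, the centroid depth is h_c = 845/(14.03811 × 6.84) = 8.80019 m.
The centroid lies 3.6/2 = 1.8 m below the top edge, so the top edge sits at h_top = 8.80019 − 1.8 = 7.00019 m below the surface.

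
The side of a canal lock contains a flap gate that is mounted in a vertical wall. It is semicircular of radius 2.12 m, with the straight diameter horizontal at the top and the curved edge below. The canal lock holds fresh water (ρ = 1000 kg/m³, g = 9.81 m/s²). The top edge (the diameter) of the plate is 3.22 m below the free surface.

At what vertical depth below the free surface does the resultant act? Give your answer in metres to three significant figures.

γ = ρg = 1000 × 9.81 = 9810 N/m³ = 9.81 kN/m³.
The centroid of a semicircle lies 4r/(3π) = 0.899756 m from the diameter, here below the top edge, so the centroid depth is h_c = 3.22 + 0.899756 = 4.11976 m.
A = πr²/2 = π × 2.12²/2 = 7.05979 m².
Resultant F = γ·h_c·A = 9.81 × 4.11976 × 7.05979 = 285.32 kN.
I_c = (π/8 − 8/(9π))·r⁴ = 0.109757 × 2.12⁴ = 2.21705 m⁴.
Centre of pressure: y_p = y_c + I_c/(y_c·A) = 4.11976 + 2.21705/(4.11976 × 7.05979) = 4.11976 + 0.0762275 = 4.19599 m along the plane.

h_p = 4.20 m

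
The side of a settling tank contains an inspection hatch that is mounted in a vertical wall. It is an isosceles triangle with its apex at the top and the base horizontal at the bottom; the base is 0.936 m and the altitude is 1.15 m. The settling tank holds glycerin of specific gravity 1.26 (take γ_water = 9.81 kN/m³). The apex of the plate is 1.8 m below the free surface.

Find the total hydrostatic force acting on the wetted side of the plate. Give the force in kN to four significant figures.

γ = 1.26 × 9.81 = 12.3606 kN/m³.
With the apex up, the centroid sits 2h/3 = 2 × 1.15/3 = 0.766667 m below the apex, so the centroid depth is h_c = 1.8 + 0.766667 = 2.56667 m.
A = ½ × 0.936 × 1.15 = 0.5382 m².
Resultant F = γ·h_c·A = 12.3606 × 2.56667 × 0.5382 = 17.0747 kN.

F ≈ 17.07 kN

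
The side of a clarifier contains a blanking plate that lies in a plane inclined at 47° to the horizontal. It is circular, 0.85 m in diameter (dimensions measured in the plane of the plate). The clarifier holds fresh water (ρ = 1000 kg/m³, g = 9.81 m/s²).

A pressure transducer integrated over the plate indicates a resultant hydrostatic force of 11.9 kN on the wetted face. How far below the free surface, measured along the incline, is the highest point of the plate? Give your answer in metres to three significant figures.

γ = ρg = 1000 × 9.81 = 9810 N/m³ = 9.81 kN/m³.
A = π(0.425)² = 0.56745 m².
From F = γ·h_c·A, the centroid depth is h_c = 11.9/(9.81 × 0.56745) = 2.13772 m.
Let θ = 47° be the plate's angle to the horizontal; measure y along the incline from where the plane meets the free surface. Vertical depth h = y·sinθ with sinθ = 0.731354.
Along the incline, y_c = h_c/sinθ = 2.13772/0.731354 = 2.92296 m.
The centroid is at the centre, 0.425 m below the top of the plate, so the highest point sits at y_top = 2.92296 − 0.425 = 2.49796 m along the incline.

y_top ≈ 2.50 m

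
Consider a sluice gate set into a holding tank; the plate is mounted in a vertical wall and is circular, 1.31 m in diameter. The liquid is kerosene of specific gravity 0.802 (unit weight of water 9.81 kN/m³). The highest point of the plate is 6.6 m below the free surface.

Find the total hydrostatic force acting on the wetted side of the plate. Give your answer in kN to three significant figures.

F ≈ 76.9 kN

γ = 0.802 × 9.81 = 7.86762 kN/m³.
The centroid is at the centre, 0.655 m below the top of the plate, so the centroid depth is h_c = 6.6 + 0.655 = 7.255 m.
A = π(0.655)² = 1.34782 m².
Resultant F = γ·h_c·A = 7.86762 × 7.255 × 1.34782 = 76.933 kN.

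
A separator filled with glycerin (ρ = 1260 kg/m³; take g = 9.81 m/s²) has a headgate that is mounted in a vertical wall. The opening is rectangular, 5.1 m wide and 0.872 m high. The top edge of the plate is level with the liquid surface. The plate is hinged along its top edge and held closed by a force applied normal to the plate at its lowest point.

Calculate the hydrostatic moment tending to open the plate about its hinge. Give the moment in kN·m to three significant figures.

M ≈ 13.9 kN·m

γ = ρg = 1260 × 9.81 / 1000 = 12.3606 kN/m³.
The centroid lies 0.872/2 = 0.436 m below the top edge, so the centroid depth is h_c = 0.436 m.
A = 5.1 × 0.872 = 4.4472 m².
Resultant F = γ·h_c·A = 12.3606 × 0.436 × 4.4472 = 23.9669 kN.
I_c = b·h³/12 = 5.1 × 0.872³/12 = 0.281798 m⁴.
Centre of pressure: y_p = y_c + I_c/(y_c·A) = 0.436 + 0.281798/(0.436 × 4.4472) = 0.436 + 0.145333 = 0.581333 m along the plane.
The resultant acts 0.436 + 0.145333 = 0.581333 m (along the plate) below the hinge at the top edge, so the moment about the hinge is M = F × 0.581333 = 23.9669 × 0.581333 = 13.9327 kN·m.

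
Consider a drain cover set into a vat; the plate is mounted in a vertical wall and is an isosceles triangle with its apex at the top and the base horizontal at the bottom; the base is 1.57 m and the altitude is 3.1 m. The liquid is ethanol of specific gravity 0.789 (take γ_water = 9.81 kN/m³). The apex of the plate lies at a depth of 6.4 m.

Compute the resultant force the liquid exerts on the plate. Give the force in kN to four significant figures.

γ = 0.789 × 9.81 = 7.74009 kN/m³.
With the apex up, the centroid sits 2h/3 = 2 × 3.1/3 = 2.06667 m below the apex, so the centroid depth is h_c = 6.4 + 2.06667 = 8.46667 m.
A = ½ × 1.57 × 3.1 = 2.4335 m².
Resultant F = γ·h_c·A = 7.74009 × 8.46667 × 2.4335 = 159.474 kN.

F ≈ 159.5 kN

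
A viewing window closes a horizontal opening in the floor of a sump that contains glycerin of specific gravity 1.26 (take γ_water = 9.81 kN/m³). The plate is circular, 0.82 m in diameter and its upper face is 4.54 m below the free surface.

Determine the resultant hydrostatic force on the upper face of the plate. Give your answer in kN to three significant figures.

γ = 1.26 × 9.81 = 12.3606 kN/m³.
The plate is horizontal, so pressure is uniform at p = γ·h = 12.3606 × 4.54 = 56.1171 kN/m².
A = π(0.41)² = 0.528102 m².
F = p·A = 56.1171 × 0.528102 = 29.6356 kN.

F ≈ 29.6 kN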